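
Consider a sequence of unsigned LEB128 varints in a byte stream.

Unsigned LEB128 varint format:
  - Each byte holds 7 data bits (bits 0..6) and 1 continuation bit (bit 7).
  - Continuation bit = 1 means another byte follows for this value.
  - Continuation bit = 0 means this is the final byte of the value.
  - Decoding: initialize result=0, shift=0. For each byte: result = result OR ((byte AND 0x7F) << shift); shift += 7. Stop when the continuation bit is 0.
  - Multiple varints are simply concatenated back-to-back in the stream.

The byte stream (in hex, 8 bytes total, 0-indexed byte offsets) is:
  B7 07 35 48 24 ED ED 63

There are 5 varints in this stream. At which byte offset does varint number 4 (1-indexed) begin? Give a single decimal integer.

  byte[0]=0xB7 cont=1 payload=0x37=55: acc |= 55<<0 -> acc=55 shift=7
  byte[1]=0x07 cont=0 payload=0x07=7: acc |= 7<<7 -> acc=951 shift=14 [end]
Varint 1: bytes[0:2] = B7 07 -> value 951 (2 byte(s))
  byte[2]=0x35 cont=0 payload=0x35=53: acc |= 53<<0 -> acc=53 shift=7 [end]
Varint 2: bytes[2:3] = 35 -> value 53 (1 byte(s))
  byte[3]=0x48 cont=0 payload=0x48=72: acc |= 72<<0 -> acc=72 shift=7 [end]
Varint 3: bytes[3:4] = 48 -> value 72 (1 byte(s))
  byte[4]=0x24 cont=0 payload=0x24=36: acc |= 36<<0 -> acc=36 shift=7 [end]
Varint 4: bytes[4:5] = 24 -> value 36 (1 byte(s))
  byte[5]=0xED cont=1 payload=0x6D=109: acc |= 109<<0 -> acc=109 shift=7
  byte[6]=0xED cont=1 payload=0x6D=109: acc |= 109<<7 -> acc=14061 shift=14
  byte[7]=0x63 cont=0 payload=0x63=99: acc |= 99<<14 -> acc=1636077 shift=21 [end]
Varint 5: bytes[5:8] = ED ED 63 -> value 1636077 (3 byte(s))

Answer: 4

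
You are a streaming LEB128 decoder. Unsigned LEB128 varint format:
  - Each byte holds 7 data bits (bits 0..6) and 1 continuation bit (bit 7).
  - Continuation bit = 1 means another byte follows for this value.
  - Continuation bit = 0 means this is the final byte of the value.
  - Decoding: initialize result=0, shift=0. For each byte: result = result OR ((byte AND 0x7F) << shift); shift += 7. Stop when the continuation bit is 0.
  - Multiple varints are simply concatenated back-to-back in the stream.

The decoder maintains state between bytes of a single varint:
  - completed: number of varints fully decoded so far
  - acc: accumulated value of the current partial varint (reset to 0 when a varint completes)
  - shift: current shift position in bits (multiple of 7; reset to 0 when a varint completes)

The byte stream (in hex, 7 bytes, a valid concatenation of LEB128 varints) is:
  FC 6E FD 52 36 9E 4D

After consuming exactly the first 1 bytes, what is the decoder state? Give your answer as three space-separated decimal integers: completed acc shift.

byte[0]=0xFC cont=1 payload=0x7C: acc |= 124<<0 -> completed=0 acc=124 shift=7

Answer: 0 124 7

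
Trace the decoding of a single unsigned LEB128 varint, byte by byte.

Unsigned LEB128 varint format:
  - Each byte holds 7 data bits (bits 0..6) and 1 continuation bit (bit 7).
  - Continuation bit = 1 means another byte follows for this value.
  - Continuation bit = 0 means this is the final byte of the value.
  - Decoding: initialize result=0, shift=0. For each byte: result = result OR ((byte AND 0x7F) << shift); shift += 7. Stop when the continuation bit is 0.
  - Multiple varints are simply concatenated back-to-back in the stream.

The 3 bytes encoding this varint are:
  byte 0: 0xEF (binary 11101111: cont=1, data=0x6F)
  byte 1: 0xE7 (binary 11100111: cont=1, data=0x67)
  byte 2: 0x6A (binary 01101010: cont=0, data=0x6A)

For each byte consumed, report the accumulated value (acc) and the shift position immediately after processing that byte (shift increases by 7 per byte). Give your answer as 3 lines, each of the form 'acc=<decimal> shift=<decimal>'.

byte 0=0xEF: payload=0x6F=111, contrib = 111<<0 = 111; acc -> 111, shift -> 7
byte 1=0xE7: payload=0x67=103, contrib = 103<<7 = 13184; acc -> 13295, shift -> 14
byte 2=0x6A: payload=0x6A=106, contrib = 106<<14 = 1736704; acc -> 1749999, shift -> 21

Answer: acc=111 shift=7
acc=13295 shift=14
acc=1749999 shift=21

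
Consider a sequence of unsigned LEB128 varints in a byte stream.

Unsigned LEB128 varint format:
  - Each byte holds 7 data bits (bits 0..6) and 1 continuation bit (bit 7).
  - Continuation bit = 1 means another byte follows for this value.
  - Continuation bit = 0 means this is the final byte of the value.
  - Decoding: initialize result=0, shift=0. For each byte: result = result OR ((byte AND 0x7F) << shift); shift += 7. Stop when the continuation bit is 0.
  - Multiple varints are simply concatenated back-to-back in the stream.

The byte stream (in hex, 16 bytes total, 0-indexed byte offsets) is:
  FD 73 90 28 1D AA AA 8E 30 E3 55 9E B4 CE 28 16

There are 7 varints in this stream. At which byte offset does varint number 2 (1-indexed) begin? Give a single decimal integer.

  byte[0]=0xFD cont=1 payload=0x7D=125: acc |= 125<<0 -> acc=125 shift=7
  byte[1]=0x73 cont=0 payload=0x73=115: acc |= 115<<7 -> acc=14845 shift=14 [end]
Varint 1: bytes[0:2] = FD 73 -> value 14845 (2 byte(s))
  byte[2]=0x90 cont=1 payload=0x10=16: acc |= 16<<0 -> acc=16 shift=7
  byte[3]=0x28 cont=0 payload=0x28=40: acc |= 40<<7 -> acc=5136 shift=14 [end]
Varint 2: bytes[2:4] = 90 28 -> value 5136 (2 byte(s))
  byte[4]=0x1D cont=0 payload=0x1D=29: acc |= 29<<0 -> acc=29 shift=7 [end]
Varint 3: bytes[4:5] = 1D -> value 29 (1 byte(s))
  byte[5]=0xAA cont=1 payload=0x2A=42: acc |= 42<<0 -> acc=42 shift=7
  byte[6]=0xAA cont=1 payload=0x2A=42: acc |= 42<<7 -> acc=5418 shift=14
  byte[7]=0x8E cont=1 payload=0x0E=14: acc |= 14<<14 -> acc=234794 shift=21
  byte[8]=0x30 cont=0 payload=0x30=48: acc |= 48<<21 -> acc=100898090 shift=28 [end]
Varint 4: bytes[5:9] = AA AA 8E 30 -> value 100898090 (4 byte(s))
  byte[9]=0xE3 cont=1 payload=0x63=99: acc |= 99<<0 -> acc=99 shift=7
  byte[10]=0x55 cont=0 payload=0x55=85: acc |= 85<<7 -> acc=10979 shift=14 [end]
Varint 5: bytes[9:11] = E3 55 -> value 10979 (2 byte(s))
  byte[11]=0x9E cont=1 payload=0x1E=30: acc |= 30<<0 -> acc=30 shift=7
  byte[12]=0xB4 cont=1 payload=0x34=52: acc |= 52<<7 -> acc=6686 shift=14
  byte[13]=0xCE cont=1 payload=0x4E=78: acc |= 78<<14 -> acc=1284638 shift=21
  byte[14]=0x28 cont=0 payload=0x28=40: acc |= 40<<21 -> acc=85170718 shift=28 [end]
Varint 6: bytes[11:15] = 9E B4 CE 28 -> value 85170718 (4 byte(s))
  byte[15]=0x16 cont=0 payload=0x16=22: acc |= 22<<0 -> acc=22 shift=7 [end]
Varint 7: bytes[15:16] = 16 -> value 22 (1 byte(s))

Answer: 2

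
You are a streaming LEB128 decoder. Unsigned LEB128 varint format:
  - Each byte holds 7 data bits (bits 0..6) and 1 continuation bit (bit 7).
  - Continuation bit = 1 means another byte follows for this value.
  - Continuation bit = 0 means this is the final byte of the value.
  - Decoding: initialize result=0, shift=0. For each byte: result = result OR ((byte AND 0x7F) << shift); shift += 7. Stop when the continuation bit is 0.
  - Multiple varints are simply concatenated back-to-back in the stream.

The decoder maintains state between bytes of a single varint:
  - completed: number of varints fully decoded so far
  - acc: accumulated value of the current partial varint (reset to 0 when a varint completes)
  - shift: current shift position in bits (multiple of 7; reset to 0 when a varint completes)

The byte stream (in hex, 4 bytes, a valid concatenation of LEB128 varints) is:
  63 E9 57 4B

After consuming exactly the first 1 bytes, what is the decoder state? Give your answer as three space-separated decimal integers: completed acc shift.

byte[0]=0x63 cont=0 payload=0x63: varint #1 complete (value=99); reset -> completed=1 acc=0 shift=0

Answer: 1 0 0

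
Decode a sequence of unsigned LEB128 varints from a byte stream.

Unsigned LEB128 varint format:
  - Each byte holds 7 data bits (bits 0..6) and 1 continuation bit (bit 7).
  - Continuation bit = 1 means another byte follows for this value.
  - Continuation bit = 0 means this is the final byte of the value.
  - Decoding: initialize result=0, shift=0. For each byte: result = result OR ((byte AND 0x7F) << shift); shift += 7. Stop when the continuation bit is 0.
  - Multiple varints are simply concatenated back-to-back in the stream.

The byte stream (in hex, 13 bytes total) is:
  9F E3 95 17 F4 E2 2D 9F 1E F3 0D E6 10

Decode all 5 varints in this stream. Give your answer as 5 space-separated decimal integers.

  byte[0]=0x9F cont=1 payload=0x1F=31: acc |= 31<<0 -> acc=31 shift=7
  byte[1]=0xE3 cont=1 payload=0x63=99: acc |= 99<<7 -> acc=12703 shift=14
  byte[2]=0x95 cont=1 payload=0x15=21: acc |= 21<<14 -> acc=356767 shift=21
  byte[3]=0x17 cont=0 payload=0x17=23: acc |= 23<<21 -> acc=48591263 shift=28 [end]
Varint 1: bytes[0:4] = 9F E3 95 17 -> value 48591263 (4 byte(s))
  byte[4]=0xF4 cont=1 payload=0x74=116: acc |= 116<<0 -> acc=116 shift=7
  byte[5]=0xE2 cont=1 payload=0x62=98: acc |= 98<<7 -> acc=12660 shift=14
  byte[6]=0x2D cont=0 payload=0x2D=45: acc |= 45<<14 -> acc=749940 shift=21 [end]
Varint 2: bytes[4:7] = F4 E2 2D -> value 749940 (3 byte(s))
  byte[7]=0x9F cont=1 payload=0x1F=31: acc |= 31<<0 -> acc=31 shift=7
  byte[8]=0x1E cont=0 payload=0x1E=30: acc |= 30<<7 -> acc=3871 shift=14 [end]
Varint 3: bytes[7:9] = 9F 1E -> value 3871 (2 byte(s))
  byte[9]=0xF3 cont=1 payload=0x73=115: acc |= 115<<0 -> acc=115 shift=7
  byte[10]=0x0D cont=0 payload=0x0D=13: acc |= 13<<7 -> acc=1779 shift=14 [end]
Varint 4: bytes[9:11] = F3 0D -> value 1779 (2 byte(s))
  byte[11]=0xE6 cont=1 payload=0x66=102: acc |= 102<<0 -> acc=102 shift=7
  byte[12]=0x10 cont=0 payload=0x10=16: acc |= 16<<7 -> acc=2150 shift=14 [end]
Varint 5: bytes[11:13] = E6 10 -> value 2150 (2 byte(s))

Answer: 48591263 749940 3871 1779 2150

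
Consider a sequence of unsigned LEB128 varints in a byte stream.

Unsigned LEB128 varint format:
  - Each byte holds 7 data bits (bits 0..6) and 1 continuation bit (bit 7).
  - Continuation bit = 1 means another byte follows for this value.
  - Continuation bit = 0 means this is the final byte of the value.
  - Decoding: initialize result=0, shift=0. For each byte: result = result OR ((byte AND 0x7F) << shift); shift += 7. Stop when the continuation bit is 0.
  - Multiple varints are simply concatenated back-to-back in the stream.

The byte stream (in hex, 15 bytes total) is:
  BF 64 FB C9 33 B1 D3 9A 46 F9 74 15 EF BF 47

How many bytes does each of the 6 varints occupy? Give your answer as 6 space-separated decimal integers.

  byte[0]=0xBF cont=1 payload=0x3F=63: acc |= 63<<0 -> acc=63 shift=7
  byte[1]=0x64 cont=0 payload=0x64=100: acc |= 100<<7 -> acc=12863 shift=14 [end]
Varint 1: bytes[0:2] = BF 64 -> value 12863 (2 byte(s))
  byte[2]=0xFB cont=1 payload=0x7B=123: acc |= 123<<0 -> acc=123 shift=7
  byte[3]=0xC9 cont=1 payload=0x49=73: acc |= 73<<7 -> acc=9467 shift=14
  byte[4]=0x33 cont=0 payload=0x33=51: acc |= 51<<14 -> acc=845051 shift=21 [end]
Varint 2: bytes[2:5] = FB C9 33 -> value 845051 (3 byte(s))
  byte[5]=0xB1 cont=1 payload=0x31=49: acc |= 49<<0 -> acc=49 shift=7
  byte[6]=0xD3 cont=1 payload=0x53=83: acc |= 83<<7 -> acc=10673 shift=14
  byte[7]=0x9A cont=1 payload=0x1A=26: acc |= 26<<14 -> acc=436657 shift=21
  byte[8]=0x46 cont=0 payload=0x46=70: acc |= 70<<21 -> acc=147237297 shift=28 [end]
Varint 3: bytes[5:9] = B1 D3 9A 46 -> value 147237297 (4 byte(s))
  byte[9]=0xF9 cont=1 payload=0x79=121: acc |= 121<<0 -> acc=121 shift=7
  byte[10]=0x74 cont=0 payload=0x74=116: acc |= 116<<7 -> acc=14969 shift=14 [end]
Varint 4: bytes[9:11] = F9 74 -> value 14969 (2 byte(s))
  byte[11]=0x15 cont=0 payload=0x15=21: acc |= 21<<0 -> acc=21 shift=7 [end]
Varint 5: bytes[11:12] = 15 -> value 21 (1 byte(s))
  byte[12]=0xEF cont=1 payload=0x6F=111: acc |= 111<<0 -> acc=111 shift=7
  byte[13]=0xBF cont=1 payload=0x3F=63: acc |= 63<<7 -> acc=8175 shift=14
  byte[14]=0x47 cont=0 payload=0x47=71: acc |= 71<<14 -> acc=1171439 shift=21 [end]
Varint 6: bytes[12:15] = EF BF 47 -> value 1171439 (3 byte(s))

Answer: 2 3 4 2 1 3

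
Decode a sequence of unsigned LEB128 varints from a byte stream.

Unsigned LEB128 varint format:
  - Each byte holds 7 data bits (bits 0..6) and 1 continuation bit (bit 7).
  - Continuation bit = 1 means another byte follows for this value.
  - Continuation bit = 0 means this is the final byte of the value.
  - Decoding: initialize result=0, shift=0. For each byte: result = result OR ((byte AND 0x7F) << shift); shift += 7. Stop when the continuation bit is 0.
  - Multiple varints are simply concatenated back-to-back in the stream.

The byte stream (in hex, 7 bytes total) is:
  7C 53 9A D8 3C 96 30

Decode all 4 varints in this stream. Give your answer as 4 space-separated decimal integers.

Answer: 124 83 994330 6166

Derivation:
  byte[0]=0x7C cont=0 payload=0x7C=124: acc |= 124<<0 -> acc=124 shift=7 [end]
Varint 1: bytes[0:1] = 7C -> value 124 (1 byte(s))
  byte[1]=0x53 cont=0 payload=0x53=83: acc |= 83<<0 -> acc=83 shift=7 [end]
Varint 2: bytes[1:2] = 53 -> value 83 (1 byte(s))
  byte[2]=0x9A cont=1 payload=0x1A=26: acc |= 26<<0 -> acc=26 shift=7
  byte[3]=0xD8 cont=1 payload=0x58=88: acc |= 88<<7 -> acc=11290 shift=14
  byte[4]=0x3C cont=0 payload=0x3C=60: acc |= 60<<14 -> acc=994330 shift=21 [end]
Varint 3: bytes[2:5] = 9A D8 3C -> value 994330 (3 byte(s))
  byte[5]=0x96 cont=1 payload=0x16=22: acc |= 22<<0 -> acc=22 shift=7
  byte[6]=0x30 cont=0 payload=0x30=48: acc |= 48<<7 -> acc=6166 shift=14 [end]
Varint 4: bytes[5:7] = 96 30 -> value 6166 (2 byte(s))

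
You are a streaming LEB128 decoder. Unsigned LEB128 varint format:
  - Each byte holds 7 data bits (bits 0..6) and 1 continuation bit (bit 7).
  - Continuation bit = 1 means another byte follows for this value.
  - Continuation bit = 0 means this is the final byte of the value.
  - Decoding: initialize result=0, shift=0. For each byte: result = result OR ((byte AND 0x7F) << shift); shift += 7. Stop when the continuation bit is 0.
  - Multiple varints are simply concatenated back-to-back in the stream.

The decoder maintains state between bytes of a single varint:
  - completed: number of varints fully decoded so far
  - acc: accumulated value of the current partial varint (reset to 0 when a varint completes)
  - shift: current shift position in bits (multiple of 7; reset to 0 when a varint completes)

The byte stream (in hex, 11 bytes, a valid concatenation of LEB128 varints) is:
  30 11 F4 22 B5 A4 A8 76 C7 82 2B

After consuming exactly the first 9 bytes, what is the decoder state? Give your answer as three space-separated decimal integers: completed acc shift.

byte[0]=0x30 cont=0 payload=0x30: varint #1 complete (value=48); reset -> completed=1 acc=0 shift=0
byte[1]=0x11 cont=0 payload=0x11: varint #2 complete (value=17); reset -> completed=2 acc=0 shift=0
byte[2]=0xF4 cont=1 payload=0x74: acc |= 116<<0 -> completed=2 acc=116 shift=7
byte[3]=0x22 cont=0 payload=0x22: varint #3 complete (value=4468); reset -> completed=3 acc=0 shift=0
byte[4]=0xB5 cont=1 payload=0x35: acc |= 53<<0 -> completed=3 acc=53 shift=7
byte[5]=0xA4 cont=1 payload=0x24: acc |= 36<<7 -> completed=3 acc=4661 shift=14
byte[6]=0xA8 cont=1 payload=0x28: acc |= 40<<14 -> completed=3 acc=660021 shift=21
byte[7]=0x76 cont=0 payload=0x76: varint #4 complete (value=248123957); reset -> completed=4 acc=0 shift=0
byte[8]=0xC7 cont=1 payload=0x47: acc |= 71<<0 -> completed=4 acc=71 shift=7

Answer: 4 71 7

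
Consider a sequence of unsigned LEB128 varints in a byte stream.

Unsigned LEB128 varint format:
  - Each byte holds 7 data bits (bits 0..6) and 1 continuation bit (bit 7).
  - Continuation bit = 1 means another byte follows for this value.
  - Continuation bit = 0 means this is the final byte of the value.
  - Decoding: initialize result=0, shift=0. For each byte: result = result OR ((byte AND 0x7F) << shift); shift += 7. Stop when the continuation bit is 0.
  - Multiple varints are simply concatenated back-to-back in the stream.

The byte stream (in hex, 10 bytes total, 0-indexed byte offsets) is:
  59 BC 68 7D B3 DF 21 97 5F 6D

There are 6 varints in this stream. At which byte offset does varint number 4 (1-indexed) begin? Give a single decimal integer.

Answer: 4

Derivation:
  byte[0]=0x59 cont=0 payload=0x59=89: acc |= 89<<0 -> acc=89 shift=7 [end]
Varint 1: bytes[0:1] = 59 -> value 89 (1 byte(s))
  byte[1]=0xBC cont=1 payload=0x3C=60: acc |= 60<<0 -> acc=60 shift=7
  byte[2]=0x68 cont=0 payload=0x68=104: acc |= 104<<7 -> acc=13372 shift=14 [end]
Varint 2: bytes[1:3] = BC 68 -> value 13372 (2 byte(s))
  byte[3]=0x7D cont=0 payload=0x7D=125: acc |= 125<<0 -> acc=125 shift=7 [end]
Varint 3: bytes[3:4] = 7D -> value 125 (1 byte(s))
  byte[4]=0xB3 cont=1 payload=0x33=51: acc |= 51<<0 -> acc=51 shift=7
  byte[5]=0xDF cont=1 payload=0x5F=95: acc |= 95<<7 -> acc=12211 shift=14
  byte[6]=0x21 cont=0 payload=0x21=33: acc |= 33<<14 -> acc=552883 shift=21 [end]
Varint 4: bytes[4:7] = B3 DF 21 -> value 552883 (3 byte(s))
  byte[7]=0x97 cont=1 payload=0x17=23: acc |= 23<<0 -> acc=23 shift=7
  byte[8]=0x5F cont=0 payload=0x5F=95: acc |= 95<<7 -> acc=12183 shift=14 [end]
Varint 5: bytes[7:9] = 97 5F -> value 12183 (2 byte(s))
  byte[9]=0x6D cont=0 payload=0x6D=109: acc |= 109<<0 -> acc=109 shift=7 [end]
Varint 6: bytes[9:10] = 6D -> value 109 (1 byte(s))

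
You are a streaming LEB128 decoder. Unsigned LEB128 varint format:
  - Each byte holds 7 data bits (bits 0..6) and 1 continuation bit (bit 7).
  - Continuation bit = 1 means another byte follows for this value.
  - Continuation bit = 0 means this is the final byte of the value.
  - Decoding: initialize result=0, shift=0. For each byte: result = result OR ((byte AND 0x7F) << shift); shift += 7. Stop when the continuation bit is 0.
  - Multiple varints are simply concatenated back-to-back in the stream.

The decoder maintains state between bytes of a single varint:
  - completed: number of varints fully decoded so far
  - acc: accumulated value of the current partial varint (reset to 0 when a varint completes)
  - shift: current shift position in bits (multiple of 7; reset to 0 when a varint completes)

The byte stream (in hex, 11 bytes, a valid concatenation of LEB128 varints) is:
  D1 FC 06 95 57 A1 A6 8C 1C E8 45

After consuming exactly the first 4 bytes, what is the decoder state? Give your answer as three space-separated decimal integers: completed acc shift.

Answer: 1 21 7

Derivation:
byte[0]=0xD1 cont=1 payload=0x51: acc |= 81<<0 -> completed=0 acc=81 shift=7
byte[1]=0xFC cont=1 payload=0x7C: acc |= 124<<7 -> completed=0 acc=15953 shift=14
byte[2]=0x06 cont=0 payload=0x06: varint #1 complete (value=114257); reset -> completed=1 acc=0 shift=0
byte[3]=0x95 cont=1 payload=0x15: acc |= 21<<0 -> completed=1 acc=21 shift=7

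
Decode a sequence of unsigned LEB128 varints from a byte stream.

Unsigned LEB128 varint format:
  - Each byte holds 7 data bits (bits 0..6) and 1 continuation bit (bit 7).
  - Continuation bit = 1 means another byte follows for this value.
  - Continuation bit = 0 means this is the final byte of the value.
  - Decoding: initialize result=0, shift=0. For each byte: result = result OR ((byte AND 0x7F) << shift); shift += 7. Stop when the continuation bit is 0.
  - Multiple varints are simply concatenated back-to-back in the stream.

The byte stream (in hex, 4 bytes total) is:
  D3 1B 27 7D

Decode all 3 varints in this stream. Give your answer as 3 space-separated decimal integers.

Answer: 3539 39 125

Derivation:
  byte[0]=0xD3 cont=1 payload=0x53=83: acc |= 83<<0 -> acc=83 shift=7
  byte[1]=0x1B cont=0 payload=0x1B=27: acc |= 27<<7 -> acc=3539 shift=14 [end]
Varint 1: bytes[0:2] = D3 1B -> value 3539 (2 byte(s))
  byte[2]=0x27 cont=0 payload=0x27=39: acc |= 39<<0 -> acc=39 shift=7 [end]
Varint 2: bytes[2:3] = 27 -> value 39 (1 byte(s))
  byte[3]=0x7D cont=0 payload=0x7D=125: acc |= 125<<0 -> acc=125 shift=7 [end]
Varint 3: bytes[3:4] = 7D -> value 125 (1 byte(s))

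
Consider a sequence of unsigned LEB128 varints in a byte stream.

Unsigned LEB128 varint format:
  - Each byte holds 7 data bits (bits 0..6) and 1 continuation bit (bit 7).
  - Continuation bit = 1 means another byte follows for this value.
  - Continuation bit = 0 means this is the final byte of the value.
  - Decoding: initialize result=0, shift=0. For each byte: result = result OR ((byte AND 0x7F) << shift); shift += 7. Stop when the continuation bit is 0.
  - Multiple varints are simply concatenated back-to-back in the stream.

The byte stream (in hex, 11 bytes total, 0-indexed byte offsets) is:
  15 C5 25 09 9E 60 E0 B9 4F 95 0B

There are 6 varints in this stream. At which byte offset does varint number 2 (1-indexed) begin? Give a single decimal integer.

  byte[0]=0x15 cont=0 payload=0x15=21: acc |= 21<<0 -> acc=21 shift=7 [end]
Varint 1: bytes[0:1] = 15 -> value 21 (1 byte(s))
  byte[1]=0xC5 cont=1 payload=0x45=69: acc |= 69<<0 -> acc=69 shift=7
  byte[2]=0x25 cont=0 payload=0x25=37: acc |= 37<<7 -> acc=4805 shift=14 [end]
Varint 2: bytes[1:3] = C5 25 -> value 4805 (2 byte(s))
  byte[3]=0x09 cont=0 payload=0x09=9: acc |= 9<<0 -> acc=9 shift=7 [end]
Varint 3: bytes[3:4] = 09 -> value 9 (1 byte(s))
  byte[4]=0x9E cont=1 payload=0x1E=30: acc |= 30<<0 -> acc=30 shift=7
  byte[5]=0x60 cont=0 payload=0x60=96: acc |= 96<<7 -> acc=12318 shift=14 [end]
Varint 4: bytes[4:6] = 9E 60 -> value 12318 (2 byte(s))
  byte[6]=0xE0 cont=1 payload=0x60=96: acc |= 96<<0 -> acc=96 shift=7
  byte[7]=0xB9 cont=1 payload=0x39=57: acc |= 57<<7 -> acc=7392 shift=14
  byte[8]=0x4F cont=0 payload=0x4F=79: acc |= 79<<14 -> acc=1301728 shift=21 [end]
Varint 5: bytes[6:9] = E0 B9 4F -> value 1301728 (3 byte(s))
  byte[9]=0x95 cont=1 payload=0x15=21: acc |= 21<<0 -> acc=21 shift=7
  byte[10]=0x0B cont=0 payload=0x0B=11: acc |= 11<<7 -> acc=1429 shift=14 [end]
Varint 6: bytes[9:11] = 95 0B -> value 1429 (2 byte(s))

Answer: 1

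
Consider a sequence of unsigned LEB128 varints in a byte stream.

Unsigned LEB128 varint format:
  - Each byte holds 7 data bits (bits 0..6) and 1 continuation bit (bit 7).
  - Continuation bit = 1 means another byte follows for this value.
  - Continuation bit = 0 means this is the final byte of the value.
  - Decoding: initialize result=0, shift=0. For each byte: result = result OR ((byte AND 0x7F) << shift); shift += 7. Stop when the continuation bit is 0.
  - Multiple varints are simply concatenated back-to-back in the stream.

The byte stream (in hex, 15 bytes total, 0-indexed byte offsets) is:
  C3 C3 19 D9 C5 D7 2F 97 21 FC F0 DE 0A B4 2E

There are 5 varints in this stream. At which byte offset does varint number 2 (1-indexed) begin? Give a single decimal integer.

  byte[0]=0xC3 cont=1 payload=0x43=67: acc |= 67<<0 -> acc=67 shift=7
  byte[1]=0xC3 cont=1 payload=0x43=67: acc |= 67<<7 -> acc=8643 shift=14
  byte[2]=0x19 cont=0 payload=0x19=25: acc |= 25<<14 -> acc=418243 shift=21 [end]
Varint 1: bytes[0:3] = C3 C3 19 -> value 418243 (3 byte(s))
  byte[3]=0xD9 cont=1 payload=0x59=89: acc |= 89<<0 -> acc=89 shift=7
  byte[4]=0xC5 cont=1 payload=0x45=69: acc |= 69<<7 -> acc=8921 shift=14
  byte[5]=0xD7 cont=1 payload=0x57=87: acc |= 87<<14 -> acc=1434329 shift=21
  byte[6]=0x2F cont=0 payload=0x2F=47: acc |= 47<<21 -> acc=100000473 shift=28 [end]
Varint 2: bytes[3:7] = D9 C5 D7 2F -> value 100000473 (4 byte(s))
  byte[7]=0x97 cont=1 payload=0x17=23: acc |= 23<<0 -> acc=23 shift=7
  byte[8]=0x21 cont=0 payload=0x21=33: acc |= 33<<7 -> acc=4247 shift=14 [end]
Varint 3: bytes[7:9] = 97 21 -> value 4247 (2 byte(s))
  byte[9]=0xFC cont=1 payload=0x7C=124: acc |= 124<<0 -> acc=124 shift=7
  byte[10]=0xF0 cont=1 payload=0x70=112: acc |= 112<<7 -> acc=14460 shift=14
  byte[11]=0xDE cont=1 payload=0x5E=94: acc |= 94<<14 -> acc=1554556 shift=21
  byte[12]=0x0A cont=0 payload=0x0A=10: acc |= 10<<21 -> acc=22526076 shift=28 [end]
Varint 4: bytes[9:13] = FC F0 DE 0A -> value 22526076 (4 byte(s))
  byte[13]=0xB4 cont=1 payload=0x34=52: acc |= 52<<0 -> acc=52 shift=7
  byte[14]=0x2E cont=0 payload=0x2E=46: acc |= 46<<7 -> acc=5940 shift=14 [end]
Varint 5: bytes[13:15] = B4 2E -> value 5940 (2 byte(s))

Answer: 3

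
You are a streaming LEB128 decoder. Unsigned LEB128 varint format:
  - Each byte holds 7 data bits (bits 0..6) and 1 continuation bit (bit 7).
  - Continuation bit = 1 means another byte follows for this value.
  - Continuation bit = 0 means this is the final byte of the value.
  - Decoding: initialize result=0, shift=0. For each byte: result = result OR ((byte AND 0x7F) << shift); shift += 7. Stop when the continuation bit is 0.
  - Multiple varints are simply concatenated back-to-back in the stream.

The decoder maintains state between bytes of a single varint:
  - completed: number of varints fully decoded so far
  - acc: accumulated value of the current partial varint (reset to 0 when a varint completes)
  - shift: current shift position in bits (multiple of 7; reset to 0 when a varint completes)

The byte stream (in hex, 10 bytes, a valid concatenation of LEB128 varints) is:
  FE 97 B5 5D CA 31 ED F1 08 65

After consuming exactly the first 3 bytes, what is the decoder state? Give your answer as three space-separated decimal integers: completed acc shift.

byte[0]=0xFE cont=1 payload=0x7E: acc |= 126<<0 -> completed=0 acc=126 shift=7
byte[1]=0x97 cont=1 payload=0x17: acc |= 23<<7 -> completed=0 acc=3070 shift=14
byte[2]=0xB5 cont=1 payload=0x35: acc |= 53<<14 -> completed=0 acc=871422 shift=21

Answer: 0 871422 21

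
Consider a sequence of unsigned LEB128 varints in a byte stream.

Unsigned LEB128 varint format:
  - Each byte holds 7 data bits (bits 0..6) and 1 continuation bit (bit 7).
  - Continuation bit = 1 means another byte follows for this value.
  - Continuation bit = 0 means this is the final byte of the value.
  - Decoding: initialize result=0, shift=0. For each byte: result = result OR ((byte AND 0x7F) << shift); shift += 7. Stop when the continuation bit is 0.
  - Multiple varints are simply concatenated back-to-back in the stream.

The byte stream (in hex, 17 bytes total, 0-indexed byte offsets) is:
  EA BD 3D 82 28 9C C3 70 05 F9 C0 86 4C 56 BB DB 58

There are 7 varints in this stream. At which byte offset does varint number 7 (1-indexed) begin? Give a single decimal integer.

Answer: 14

Derivation:
  byte[0]=0xEA cont=1 payload=0x6A=106: acc |= 106<<0 -> acc=106 shift=7
  byte[1]=0xBD cont=1 payload=0x3D=61: acc |= 61<<7 -> acc=7914 shift=14
  byte[2]=0x3D cont=0 payload=0x3D=61: acc |= 61<<14 -> acc=1007338 shift=21 [end]
Varint 1: bytes[0:3] = EA BD 3D -> value 1007338 (3 byte(s))
  byte[3]=0x82 cont=1 payload=0x02=2: acc |= 2<<0 -> acc=2 shift=7
  byte[4]=0x28 cont=0 payload=0x28=40: acc |= 40<<7 -> acc=5122 shift=14 [end]
Varint 2: bytes[3:5] = 82 28 -> value 5122 (2 byte(s))
  byte[5]=0x9C cont=1 payload=0x1C=28: acc |= 28<<0 -> acc=28 shift=7
  byte[6]=0xC3 cont=1 payload=0x43=67: acc |= 67<<7 -> acc=8604 shift=14
  byte[7]=0x70 cont=0 payload=0x70=112: acc |= 112<<14 -> acc=1843612 shift=21 [end]
Varint 3: bytes[5:8] = 9C C3 70 -> value 1843612 (3 byte(s))
  byte[8]=0x05 cont=0 payload=0x05=5: acc |= 5<<0 -> acc=5 shift=7 [end]
Varint 4: bytes[8:9] = 05 -> value 5 (1 byte(s))
  byte[9]=0xF9 cont=1 payload=0x79=121: acc |= 121<<0 -> acc=121 shift=7
  byte[10]=0xC0 cont=1 payload=0x40=64: acc |= 64<<7 -> acc=8313 shift=14
  byte[11]=0x86 cont=1 payload=0x06=6: acc |= 6<<14 -> acc=106617 shift=21
  byte[12]=0x4C cont=0 payload=0x4C=76: acc |= 76<<21 -> acc=159490169 shift=28 [end]
Varint 5: bytes[9:13] = F9 C0 86 4C -> value 159490169 (4 byte(s))
  byte[13]=0x56 cont=0 payload=0x56=86: acc |= 86<<0 -> acc=86 shift=7 [end]
Varint 6: bytes[13:14] = 56 -> value 86 (1 byte(s))
  byte[14]=0xBB cont=1 payload=0x3B=59: acc |= 59<<0 -> acc=59 shift=7
  byte[15]=0xDB cont=1 payload=0x5B=91: acc |= 91<<7 -> acc=11707 shift=14
  byte[16]=0x58 cont=0 payload=0x58=88: acc |= 88<<14 -> acc=1453499 shift=21 [end]
Varint 7: bytes[14:17] = BB DB 58 -> value 1453499 (3 byte(s))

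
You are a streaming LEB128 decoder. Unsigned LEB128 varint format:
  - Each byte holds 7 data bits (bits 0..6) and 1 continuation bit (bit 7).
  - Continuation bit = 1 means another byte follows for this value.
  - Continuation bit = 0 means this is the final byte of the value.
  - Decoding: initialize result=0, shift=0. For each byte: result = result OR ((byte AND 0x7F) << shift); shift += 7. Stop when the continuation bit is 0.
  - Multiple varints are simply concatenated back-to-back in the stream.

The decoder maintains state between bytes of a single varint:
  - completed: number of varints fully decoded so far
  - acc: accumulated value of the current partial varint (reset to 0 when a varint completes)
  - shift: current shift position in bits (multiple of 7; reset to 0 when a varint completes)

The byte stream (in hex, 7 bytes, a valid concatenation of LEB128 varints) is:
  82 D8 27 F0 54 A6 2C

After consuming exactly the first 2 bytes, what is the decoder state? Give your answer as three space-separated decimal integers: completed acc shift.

byte[0]=0x82 cont=1 payload=0x02: acc |= 2<<0 -> completed=0 acc=2 shift=7
byte[1]=0xD8 cont=1 payload=0x58: acc |= 88<<7 -> completed=0 acc=11266 shift=14

Answer: 0 11266 14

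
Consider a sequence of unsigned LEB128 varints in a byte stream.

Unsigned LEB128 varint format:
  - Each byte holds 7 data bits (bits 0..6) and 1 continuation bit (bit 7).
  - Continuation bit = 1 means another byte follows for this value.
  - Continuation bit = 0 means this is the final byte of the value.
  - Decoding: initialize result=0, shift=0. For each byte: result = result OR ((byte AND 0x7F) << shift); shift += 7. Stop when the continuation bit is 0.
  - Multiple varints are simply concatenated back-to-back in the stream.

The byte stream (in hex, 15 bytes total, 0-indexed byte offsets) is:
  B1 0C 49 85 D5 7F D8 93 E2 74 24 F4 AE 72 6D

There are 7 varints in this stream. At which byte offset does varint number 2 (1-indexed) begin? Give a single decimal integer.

  byte[0]=0xB1 cont=1 payload=0x31=49: acc |= 49<<0 -> acc=49 shift=7
  byte[1]=0x0C cont=0 payload=0x0C=12: acc |= 12<<7 -> acc=1585 shift=14 [end]
Varint 1: bytes[0:2] = B1 0C -> value 1585 (2 byte(s))
  byte[2]=0x49 cont=0 payload=0x49=73: acc |= 73<<0 -> acc=73 shift=7 [end]
Varint 2: bytes[2:3] = 49 -> value 73 (1 byte(s))
  byte[3]=0x85 cont=1 payload=0x05=5: acc |= 5<<0 -> acc=5 shift=7
  byte[4]=0xD5 cont=1 payload=0x55=85: acc |= 85<<7 -> acc=10885 shift=14
  byte[5]=0x7F cont=0 payload=0x7F=127: acc |= 127<<14 -> acc=2091653 shift=21 [end]
Varint 3: bytes[3:6] = 85 D5 7F -> value 2091653 (3 byte(s))
  byte[6]=0xD8 cont=1 payload=0x58=88: acc |= 88<<0 -> acc=88 shift=7
  byte[7]=0x93 cont=1 payload=0x13=19: acc |= 19<<7 -> acc=2520 shift=14
  byte[8]=0xE2 cont=1 payload=0x62=98: acc |= 98<<14 -> acc=1608152 shift=21
  byte[9]=0x74 cont=0 payload=0x74=116: acc |= 116<<21 -> acc=244877784 shift=28 [end]
Varint 4: bytes[6:10] = D8 93 E2 74 -> value 244877784 (4 byte(s))
  byte[10]=0x24 cont=0 payload=0x24=36: acc |= 36<<0 -> acc=36 shift=7 [end]
Varint 5: bytes[10:11] = 24 -> value 36 (1 byte(s))
  byte[11]=0xF4 cont=1 payload=0x74=116: acc |= 116<<0 -> acc=116 shift=7
  byte[12]=0xAE cont=1 payload=0x2E=46: acc |= 46<<7 -> acc=6004 shift=14
  byte[13]=0x72 cont=0 payload=0x72=114: acc |= 114<<14 -> acc=1873780 shift=21 [end]
Varint 6: bytes[11:14] = F4 AE 72 -> value 1873780 (3 byte(s))
  byte[14]=0x6D cont=0 payload=0x6D=109: acc |= 109<<0 -> acc=109 shift=7 [end]
Varint 7: bytes[14:15] = 6D -> value 109 (1 byte(s))

Answer: 2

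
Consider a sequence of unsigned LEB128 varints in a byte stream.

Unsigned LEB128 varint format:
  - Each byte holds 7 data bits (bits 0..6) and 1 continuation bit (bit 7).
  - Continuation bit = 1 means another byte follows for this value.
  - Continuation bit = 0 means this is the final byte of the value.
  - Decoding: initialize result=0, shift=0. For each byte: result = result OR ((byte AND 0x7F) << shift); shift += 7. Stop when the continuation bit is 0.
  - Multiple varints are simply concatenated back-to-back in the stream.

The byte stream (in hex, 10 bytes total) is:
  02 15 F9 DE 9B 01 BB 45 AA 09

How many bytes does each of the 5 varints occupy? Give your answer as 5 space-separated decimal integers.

Answer: 1 1 4 2 2

Derivation:
  byte[0]=0x02 cont=0 payload=0x02=2: acc |= 2<<0 -> acc=2 shift=7 [end]
Varint 1: bytes[0:1] = 02 -> value 2 (1 byte(s))
  byte[1]=0x15 cont=0 payload=0x15=21: acc |= 21<<0 -> acc=21 shift=7 [end]
Varint 2: bytes[1:2] = 15 -> value 21 (1 byte(s))
  byte[2]=0xF9 cont=1 payload=0x79=121: acc |= 121<<0 -> acc=121 shift=7
  byte[3]=0xDE cont=1 payload=0x5E=94: acc |= 94<<7 -> acc=12153 shift=14
  byte[4]=0x9B cont=1 payload=0x1B=27: acc |= 27<<14 -> acc=454521 shift=21
  byte[5]=0x01 cont=0 payload=0x01=1: acc |= 1<<21 -> acc=2551673 shift=28 [end]
Varint 3: bytes[2:6] = F9 DE 9B 01 -> value 2551673 (4 byte(s))
  byte[6]=0xBB cont=1 payload=0x3B=59: acc |= 59<<0 -> acc=59 shift=7
  byte[7]=0x45 cont=0 payload=0x45=69: acc |= 69<<7 -> acc=8891 shift=14 [end]
Varint 4: bytes[6:8] = BB 45 -> value 8891 (2 byte(s))
  byte[8]=0xAA cont=1 payload=0x2A=42: acc |= 42<<0 -> acc=42 shift=7
  byte[9]=0x09 cont=0 payload=0x09=9: acc |= 9<<7 -> acc=1194 shift=14 [end]
Varint 5: bytes[8:10] = AA 09 -> value 1194 (2 byte(s))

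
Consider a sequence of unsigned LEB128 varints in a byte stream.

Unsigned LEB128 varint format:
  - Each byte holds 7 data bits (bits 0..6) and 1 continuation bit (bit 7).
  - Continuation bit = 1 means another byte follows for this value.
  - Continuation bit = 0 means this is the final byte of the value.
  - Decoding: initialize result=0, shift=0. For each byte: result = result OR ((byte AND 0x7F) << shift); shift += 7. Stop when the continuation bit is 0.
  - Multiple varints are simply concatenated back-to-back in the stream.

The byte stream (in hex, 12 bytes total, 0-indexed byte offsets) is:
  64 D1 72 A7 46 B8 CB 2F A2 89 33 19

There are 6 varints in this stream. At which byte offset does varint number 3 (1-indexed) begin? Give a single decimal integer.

  byte[0]=0x64 cont=0 payload=0x64=100: acc |= 100<<0 -> acc=100 shift=7 [end]
Varint 1: bytes[0:1] = 64 -> value 100 (1 byte(s))
  byte[1]=0xD1 cont=1 payload=0x51=81: acc |= 81<<0 -> acc=81 shift=7
  byte[2]=0x72 cont=0 payload=0x72=114: acc |= 114<<7 -> acc=14673 shift=14 [end]
Varint 2: bytes[1:3] = D1 72 -> value 14673 (2 byte(s))
  byte[3]=0xA7 cont=1 payload=0x27=39: acc |= 39<<0 -> acc=39 shift=7
  byte[4]=0x46 cont=0 payload=0x46=70: acc |= 70<<7 -> acc=8999 shift=14 [end]
Varint 3: bytes[3:5] = A7 46 -> value 8999 (2 byte(s))
  byte[5]=0xB8 cont=1 payload=0x38=56: acc |= 56<<0 -> acc=56 shift=7
  byte[6]=0xCB cont=1 payload=0x4B=75: acc |= 75<<7 -> acc=9656 shift=14
  byte[7]=0x2F cont=0 payload=0x2F=47: acc |= 47<<14 -> acc=779704 shift=21 [end]
Varint 4: bytes[5:8] = B8 CB 2F -> value 779704 (3 byte(s))
  byte[8]=0xA2 cont=1 payload=0x22=34: acc |= 34<<0 -> acc=34 shift=7
  byte[9]=0x89 cont=1 payload=0x09=9: acc |= 9<<7 -> acc=1186 shift=14
  byte[10]=0x33 cont=0 payload=0x33=51: acc |= 51<<14 -> acc=836770 shift=21 [end]
Varint 5: bytes[8:11] = A2 89 33 -> value 836770 (3 byte(s))
  byte[11]=0x19 cont=0 payload=0x19=25: acc |= 25<<0 -> acc=25 shift=7 [end]
Varint 6: bytes[11:12] = 19 -> value 25 (1 byte(s))

Answer: 3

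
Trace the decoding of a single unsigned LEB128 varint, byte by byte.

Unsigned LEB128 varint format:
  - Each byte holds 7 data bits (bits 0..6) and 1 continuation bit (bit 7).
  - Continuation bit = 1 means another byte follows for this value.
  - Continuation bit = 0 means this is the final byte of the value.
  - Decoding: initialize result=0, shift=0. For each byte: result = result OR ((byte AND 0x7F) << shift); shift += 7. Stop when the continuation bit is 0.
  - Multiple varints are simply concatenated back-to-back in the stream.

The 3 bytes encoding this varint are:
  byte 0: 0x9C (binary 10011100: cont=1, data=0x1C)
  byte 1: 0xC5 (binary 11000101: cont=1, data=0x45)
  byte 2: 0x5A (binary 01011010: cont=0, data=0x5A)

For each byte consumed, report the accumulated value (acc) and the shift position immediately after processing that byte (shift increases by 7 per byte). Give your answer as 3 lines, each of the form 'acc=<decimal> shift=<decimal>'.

Answer: acc=28 shift=7
acc=8860 shift=14
acc=1483420 shift=21

Derivation:
byte 0=0x9C: payload=0x1C=28, contrib = 28<<0 = 28; acc -> 28, shift -> 7
byte 1=0xC5: payload=0x45=69, contrib = 69<<7 = 8832; acc -> 8860, shift -> 14
byte 2=0x5A: payload=0x5A=90, contrib = 90<<14 = 1474560; acc -> 1483420, shift -> 21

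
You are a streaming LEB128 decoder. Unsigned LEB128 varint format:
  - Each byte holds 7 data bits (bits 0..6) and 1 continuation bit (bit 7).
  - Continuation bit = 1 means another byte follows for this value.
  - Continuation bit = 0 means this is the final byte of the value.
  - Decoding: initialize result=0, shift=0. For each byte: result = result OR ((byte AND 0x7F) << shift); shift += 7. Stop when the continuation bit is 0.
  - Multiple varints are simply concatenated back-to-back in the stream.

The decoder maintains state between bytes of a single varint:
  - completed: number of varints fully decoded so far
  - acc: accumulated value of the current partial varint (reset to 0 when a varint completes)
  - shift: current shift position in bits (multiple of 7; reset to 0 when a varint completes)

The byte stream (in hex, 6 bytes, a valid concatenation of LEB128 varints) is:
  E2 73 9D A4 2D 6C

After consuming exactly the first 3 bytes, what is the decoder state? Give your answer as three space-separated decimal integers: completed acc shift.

byte[0]=0xE2 cont=1 payload=0x62: acc |= 98<<0 -> completed=0 acc=98 shift=7
byte[1]=0x73 cont=0 payload=0x73: varint #1 complete (value=14818); reset -> completed=1 acc=0 shift=0
byte[2]=0x9D cont=1 payload=0x1D: acc |= 29<<0 -> completed=1 acc=29 shift=7

Answer: 1 29 7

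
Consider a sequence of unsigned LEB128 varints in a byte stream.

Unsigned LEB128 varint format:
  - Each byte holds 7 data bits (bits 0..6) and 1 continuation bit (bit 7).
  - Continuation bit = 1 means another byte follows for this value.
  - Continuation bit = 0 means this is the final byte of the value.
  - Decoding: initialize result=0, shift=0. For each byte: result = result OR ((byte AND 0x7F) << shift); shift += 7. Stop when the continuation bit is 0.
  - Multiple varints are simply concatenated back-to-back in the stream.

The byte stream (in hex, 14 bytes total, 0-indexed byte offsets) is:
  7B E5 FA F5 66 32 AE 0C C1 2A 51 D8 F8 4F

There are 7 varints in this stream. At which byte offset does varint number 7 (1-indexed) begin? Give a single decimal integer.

Answer: 11

Derivation:
  byte[0]=0x7B cont=0 payload=0x7B=123: acc |= 123<<0 -> acc=123 shift=7 [end]
Varint 1: bytes[0:1] = 7B -> value 123 (1 byte(s))
  byte[1]=0xE5 cont=1 payload=0x65=101: acc |= 101<<0 -> acc=101 shift=7
  byte[2]=0xFA cont=1 payload=0x7A=122: acc |= 122<<7 -> acc=15717 shift=14
  byte[3]=0xF5 cont=1 payload=0x75=117: acc |= 117<<14 -> acc=1932645 shift=21
  byte[4]=0x66 cont=0 payload=0x66=102: acc |= 102<<21 -> acc=215842149 shift=28 [end]
Varint 2: bytes[1:5] = E5 FA F5 66 -> value 215842149 (4 byte(s))
  byte[5]=0x32 cont=0 payload=0x32=50: acc |= 50<<0 -> acc=50 shift=7 [end]
Varint 3: bytes[5:6] = 32 -> value 50 (1 byte(s))
  byte[6]=0xAE cont=1 payload=0x2E=46: acc |= 46<<0 -> acc=46 shift=7
  byte[7]=0x0C cont=0 payload=0x0C=12: acc |= 12<<7 -> acc=1582 shift=14 [end]
Varint 4: bytes[6:8] = AE 0C -> value 1582 (2 byte(s))
  byte[8]=0xC1 cont=1 payload=0x41=65: acc |= 65<<0 -> acc=65 shift=7
  byte[9]=0x2A cont=0 payload=0x2A=42: acc |= 42<<7 -> acc=5441 shift=14 [end]
Varint 5: bytes[8:10] = C1 2A -> value 5441 (2 byte(s))
  byte[10]=0x51 cont=0 payload=0x51=81: acc |= 81<<0 -> acc=81 shift=7 [end]
Varint 6: bytes[10:11] = 51 -> value 81 (1 byte(s))
  byte[11]=0xD8 cont=1 payload=0x58=88: acc |= 88<<0 -> acc=88 shift=7
  byte[12]=0xF8 cont=1 payload=0x78=120: acc |= 120<<7 -> acc=15448 shift=14
  byte[13]=0x4F cont=0 payload=0x4F=79: acc |= 79<<14 -> acc=1309784 shift=21 [end]
Varint 7: bytes[11:14] = D8 F8 4F -> value 1309784 (3 byte(s))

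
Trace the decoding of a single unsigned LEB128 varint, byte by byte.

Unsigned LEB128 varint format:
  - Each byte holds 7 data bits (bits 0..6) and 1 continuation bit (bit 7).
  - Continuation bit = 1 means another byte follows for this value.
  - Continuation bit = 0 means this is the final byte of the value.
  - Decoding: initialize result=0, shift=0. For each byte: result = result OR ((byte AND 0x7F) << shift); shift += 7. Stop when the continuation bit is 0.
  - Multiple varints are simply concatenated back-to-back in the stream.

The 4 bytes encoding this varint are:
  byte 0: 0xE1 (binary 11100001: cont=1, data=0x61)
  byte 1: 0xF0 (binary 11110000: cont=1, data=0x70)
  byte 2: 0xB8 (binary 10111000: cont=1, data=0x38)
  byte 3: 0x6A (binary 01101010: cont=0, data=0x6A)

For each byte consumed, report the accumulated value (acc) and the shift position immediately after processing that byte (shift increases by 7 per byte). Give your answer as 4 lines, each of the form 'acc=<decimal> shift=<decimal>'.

byte 0=0xE1: payload=0x61=97, contrib = 97<<0 = 97; acc -> 97, shift -> 7
byte 1=0xF0: payload=0x70=112, contrib = 112<<7 = 14336; acc -> 14433, shift -> 14
byte 2=0xB8: payload=0x38=56, contrib = 56<<14 = 917504; acc -> 931937, shift -> 21
byte 3=0x6A: payload=0x6A=106, contrib = 106<<21 = 222298112; acc -> 223230049, shift -> 28

Answer: acc=97 shift=7
acc=14433 shift=14
acc=931937 shift=21
acc=223230049 shift=28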